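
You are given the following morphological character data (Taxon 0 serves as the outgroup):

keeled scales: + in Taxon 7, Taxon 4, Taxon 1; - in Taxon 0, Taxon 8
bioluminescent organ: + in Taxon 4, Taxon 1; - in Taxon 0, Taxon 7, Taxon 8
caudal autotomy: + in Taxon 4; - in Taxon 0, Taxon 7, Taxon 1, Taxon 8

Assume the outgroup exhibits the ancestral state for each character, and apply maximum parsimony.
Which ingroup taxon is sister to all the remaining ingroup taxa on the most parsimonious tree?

Taxon 8

The outgroup has state '-' for every character, so '+' is the derived state throughout.
keeled scales: derived state '+' in Taxon 1, Taxon 4, and Taxon 7 only — synapomorphy for {Taxon 1, Taxon 4, Taxon 7}.
bioluminescent organ: derived state '+' in Taxon 1 and Taxon 4 only — synapomorphy for {Taxon 1, Taxon 4}.
caudal autotomy: derived state '+' in Taxon 4 only — an autapomorphy, so it tells us nothing about relationships among taxa.
Most parsimonious ingroup topology: (((Taxon 1,Taxon 4),Taxon 7),Taxon 8).
Taxon 8 is sister to the clade containing all other ingroup taxa, so it is the earliest-diverging (most basal) ingroup lineage.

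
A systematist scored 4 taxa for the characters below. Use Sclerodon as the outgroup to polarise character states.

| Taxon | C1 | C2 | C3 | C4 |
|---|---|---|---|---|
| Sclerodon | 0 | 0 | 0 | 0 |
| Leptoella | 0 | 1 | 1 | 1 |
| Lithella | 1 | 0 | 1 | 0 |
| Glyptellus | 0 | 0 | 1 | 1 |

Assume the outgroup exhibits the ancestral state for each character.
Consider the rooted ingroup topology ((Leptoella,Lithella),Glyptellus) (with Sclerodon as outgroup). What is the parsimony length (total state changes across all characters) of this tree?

Map each character onto ((Leptoella,Lithella),Glyptellus) (rooted by Sclerodon) and count the minimum state changes it requires (Fitch parsimony):
C1: 1; C2: 1; C3: 1; C4: 2.
Total tree length = 5.

5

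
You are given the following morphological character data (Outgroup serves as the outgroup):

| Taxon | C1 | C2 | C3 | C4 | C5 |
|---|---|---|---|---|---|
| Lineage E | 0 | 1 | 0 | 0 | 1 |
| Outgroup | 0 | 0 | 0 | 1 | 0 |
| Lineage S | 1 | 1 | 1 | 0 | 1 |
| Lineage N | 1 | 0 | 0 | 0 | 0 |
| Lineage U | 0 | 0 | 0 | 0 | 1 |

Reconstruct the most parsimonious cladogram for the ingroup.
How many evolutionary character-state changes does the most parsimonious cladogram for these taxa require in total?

6

Character polarity is set by the outgroup: the derived state is whichever differs from the outgroup's state, so for C4 the derived state is '0', and for the remaining characters it is '1'.
C1 (state '1') occurs in Lineage N and Lineage S but conflicts with the nesting implied by the other characters — most parsimoniously interpreted as homoplasy.
C2 (derived state '1') is shared by Lineage E and Lineage S — a synapomorphy uniting that clade.
C3 (derived state '1') is unique to Lineage S (autapomorphy; uninformative for grouping).
C4 (derived state '0') is shared by all ingroup taxa — unites the whole ingroup.
C5 (derived state '1') is shared by Lineage E, Lineage S, and Lineage U — a synapomorphy uniting that clade.
Most parsimonious ingroup topology: (((Lineage E,Lineage S),Lineage U),Lineage N).
Changes per character on this tree: C1: 2; C2: 1; C3: 1; C4: 1; C5: 1.
Total = 6.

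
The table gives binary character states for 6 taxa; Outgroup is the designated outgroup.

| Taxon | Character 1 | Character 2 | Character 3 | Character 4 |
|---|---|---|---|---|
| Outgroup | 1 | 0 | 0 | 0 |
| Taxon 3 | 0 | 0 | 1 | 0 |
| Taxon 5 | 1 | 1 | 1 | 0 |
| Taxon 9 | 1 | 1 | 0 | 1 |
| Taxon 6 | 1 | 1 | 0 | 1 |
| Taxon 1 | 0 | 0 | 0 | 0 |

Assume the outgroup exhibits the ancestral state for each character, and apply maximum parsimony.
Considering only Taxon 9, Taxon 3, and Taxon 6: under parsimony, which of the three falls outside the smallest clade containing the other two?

Taxon 3

Character polarity is set by the outgroup: the derived state is whichever differs from the outgroup's state, so for Character 1 the derived state is '0', and for the remaining characters it is '1'.
Only Taxon 1 and Taxon 3 show the derived state '0' for Character 1, supporting them as a clade.
Character 2 (derived state '1') is shared by Taxon 5, Taxon 6, and Taxon 9 — a synapomorphy uniting that clade.
Character 3 groups Taxon 3 and Taxon 5, which is incompatible with the clades supported by the remaining characters; treating it as convergent (homoplasy) costs fewer steps than any alternative tree.
Character 4: derived state '1' in Taxon 6 and Taxon 9 only — synapomorphy for {Taxon 6, Taxon 9}.
Most parsimonious ingroup topology: ((Taxon 3,Taxon 1),(Taxon 5,(Taxon 9,Taxon 6))).
Taxon 6 and Taxon 9 share a more recent common ancestor with each other than either does with Taxon 3, so Taxon 3 is the least closely related of the three.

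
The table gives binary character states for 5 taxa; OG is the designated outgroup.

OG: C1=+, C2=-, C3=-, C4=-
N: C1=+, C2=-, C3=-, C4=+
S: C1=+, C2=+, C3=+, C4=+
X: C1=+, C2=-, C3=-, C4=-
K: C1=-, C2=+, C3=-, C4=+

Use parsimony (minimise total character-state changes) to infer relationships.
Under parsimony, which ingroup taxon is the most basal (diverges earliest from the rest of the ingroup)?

X

Character polarity is set by the outgroup: the derived state is whichever differs from the outgroup's state, so for C1 the derived state is '-', and for the remaining characters it is '+'.
C1: derived state '-' in K only — an autapomorphy, so it tells us nothing about relationships among taxa.
C2 (derived state '+') is shared by K and S — a synapomorphy uniting that clade.
C3: derived state '+' in S only — an autapomorphy, so it tells us nothing about relationships among taxa.
Only K, N, and S show the derived state '+' for C4, supporting them as a clade.
Most parsimonious ingroup topology: ((N,(S,K)),X).
X is sister to the clade containing all other ingroup taxa, so it is the earliest-diverging (most basal) ingroup lineage.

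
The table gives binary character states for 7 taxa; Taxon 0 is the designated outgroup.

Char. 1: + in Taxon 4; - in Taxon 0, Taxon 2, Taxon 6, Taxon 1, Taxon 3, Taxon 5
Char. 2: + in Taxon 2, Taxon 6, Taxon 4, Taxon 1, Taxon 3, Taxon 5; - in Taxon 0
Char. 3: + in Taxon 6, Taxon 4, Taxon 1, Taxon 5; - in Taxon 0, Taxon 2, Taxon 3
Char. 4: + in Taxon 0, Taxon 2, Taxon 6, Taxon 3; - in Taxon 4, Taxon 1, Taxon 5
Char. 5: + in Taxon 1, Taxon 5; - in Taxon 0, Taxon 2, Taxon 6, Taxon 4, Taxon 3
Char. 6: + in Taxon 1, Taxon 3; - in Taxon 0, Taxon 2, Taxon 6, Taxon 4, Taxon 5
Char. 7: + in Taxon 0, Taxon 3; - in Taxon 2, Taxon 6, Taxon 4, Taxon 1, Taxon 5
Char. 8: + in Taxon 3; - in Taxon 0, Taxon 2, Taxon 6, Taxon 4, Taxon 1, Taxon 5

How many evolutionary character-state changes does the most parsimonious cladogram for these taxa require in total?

9

Character polarity is set by the outgroup: the derived state is whichever differs from the outgroup's state, so for Char. 4, Char. 7 the derived state is '-', and for the remaining characters it is '+'.
Char. 1 (derived state '+') is unique to Taxon 4 (autapomorphy; uninformative for grouping).
Char. 2 (derived state '+') is shared by all ingroup taxa — unites the whole ingroup.
Char. 3 (derived state '+') is shared by Taxon 1, Taxon 4, Taxon 5, and Taxon 6 — a synapomorphy uniting that clade.
Char. 4: derived state '-' in Taxon 1, Taxon 4, and Taxon 5 only — synapomorphy for {Taxon 1, Taxon 4, Taxon 5}.
Char. 5: derived state '+' in Taxon 1 and Taxon 5 only — synapomorphy for {Taxon 1, Taxon 5}.
Char. 6 (state '+') occurs in Taxon 1 and Taxon 3 but conflicts with the nesting implied by the other characters — most parsimoniously interpreted as homoplasy.
Only Taxon 1, Taxon 2, Taxon 4, Taxon 5, and Taxon 6 show the derived state '-' for Char. 7, supporting them as a clade.
Char. 8: derived state '+' in Taxon 3 only — an autapomorphy, so it tells us nothing about relationships among taxa.
Most parsimonious ingroup topology: ((Taxon 2,(Taxon 6,(Taxon 4,(Taxon 1,Taxon 5)))),Taxon 3).
Changes per character on this tree: Char. 1: 1; Char. 2: 1; Char. 3: 1; Char. 4: 1; Char. 5: 1; Char. 6: 2; Char. 7: 1; Char. 8: 1.
Total = 9.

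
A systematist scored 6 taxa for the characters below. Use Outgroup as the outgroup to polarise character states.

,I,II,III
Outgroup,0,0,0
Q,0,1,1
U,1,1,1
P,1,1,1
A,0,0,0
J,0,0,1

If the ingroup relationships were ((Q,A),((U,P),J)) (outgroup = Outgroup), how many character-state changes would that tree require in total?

Map each character onto ((Q,A),((U,P),J)) (rooted by Outgroup) and count the minimum state changes it requires (Fitch parsimony):
I: 1; II: 2; III: 2.
Total tree length = 5.

5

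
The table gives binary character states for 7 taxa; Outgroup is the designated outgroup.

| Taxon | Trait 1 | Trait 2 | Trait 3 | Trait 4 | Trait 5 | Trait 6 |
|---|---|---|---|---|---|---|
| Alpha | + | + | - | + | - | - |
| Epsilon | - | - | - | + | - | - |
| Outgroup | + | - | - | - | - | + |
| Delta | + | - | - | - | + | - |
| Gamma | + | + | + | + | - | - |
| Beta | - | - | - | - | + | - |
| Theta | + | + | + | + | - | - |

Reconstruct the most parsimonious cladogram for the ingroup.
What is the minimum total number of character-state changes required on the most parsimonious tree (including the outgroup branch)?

7

Character polarity is set by the outgroup: the derived state is whichever differs from the outgroup's state, so for Trait 1, Trait 6 the derived state is '-', and for the remaining characters it is '+'.
Trait 1 (state '-') occurs in Beta and Epsilon but conflicts with the nesting implied by the other characters — most parsimoniously interpreted as homoplasy.
Only Alpha, Gamma, and Theta show the derived state '+' for Trait 2, supporting them as a clade.
Trait 3: derived state '+' in Gamma and Theta only — synapomorphy for {Gamma, Theta}.
Trait 4: derived state '+' in Alpha, Epsilon, Gamma, and Theta only — synapomorphy for {Alpha, Epsilon, Gamma, Theta}.
Trait 5 (derived state '+') is shared by Beta and Delta — a synapomorphy uniting that clade.
All ingroup taxa share the derived state '-' for Trait 6; it defines the ingroup but does not resolve relationships within it.
Most parsimonious ingroup topology: ((((Gamma,Theta),Alpha),Epsilon),(Beta,Delta)).
Changes per character on this tree: Trait 1: 2; Trait 2: 1; Trait 3: 1; Trait 4: 1; Trait 5: 1; Trait 6: 1.
Total = 7.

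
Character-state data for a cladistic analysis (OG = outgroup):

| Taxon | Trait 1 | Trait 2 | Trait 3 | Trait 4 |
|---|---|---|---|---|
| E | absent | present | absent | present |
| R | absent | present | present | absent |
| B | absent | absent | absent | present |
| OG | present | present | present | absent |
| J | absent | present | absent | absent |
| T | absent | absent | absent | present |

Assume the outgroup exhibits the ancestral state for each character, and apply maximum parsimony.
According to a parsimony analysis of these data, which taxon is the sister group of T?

B

Character polarity is set by the outgroup: the derived state is whichever differs from the outgroup's state, so for Trait 1, Trait 2, Trait 3 the derived state is 'absent', and for the remaining characters it is 'present'.
Trait 1 (derived state 'absent') is shared by all ingroup taxa — unites the whole ingroup.
Trait 2 (derived state 'absent') is shared by B and T — a synapomorphy uniting that clade.
Only B, E, J, and T show the derived state 'absent' for Trait 3, supporting them as a clade.
Trait 4 (derived state 'present') is shared by B, E, and T — a synapomorphy uniting that clade.
Most parsimonious ingroup topology: ((J,((B,T),E)),R).
T and B form a cherry on this tree, so they are sister taxa.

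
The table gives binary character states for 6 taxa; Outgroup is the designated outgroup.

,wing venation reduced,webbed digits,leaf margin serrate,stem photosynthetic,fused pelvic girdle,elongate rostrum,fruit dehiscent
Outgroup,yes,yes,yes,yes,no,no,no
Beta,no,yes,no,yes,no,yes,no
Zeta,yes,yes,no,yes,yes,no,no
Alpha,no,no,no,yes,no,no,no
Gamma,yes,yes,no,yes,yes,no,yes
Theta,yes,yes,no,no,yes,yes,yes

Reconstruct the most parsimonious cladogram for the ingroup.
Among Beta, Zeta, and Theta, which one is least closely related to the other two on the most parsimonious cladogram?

Beta

Character polarity is set by the outgroup: the derived state is whichever differs from the outgroup's state, so for wing venation reduced, webbed digits, leaf margin serrate, stem photosynthetic the derived state is 'no', and for the remaining characters it is 'yes'.
Only Alpha and Beta show the derived state 'no' for wing venation reduced, supporting them as a clade.
webbed digits: derived state 'no' in Alpha only — an autapomorphy, so it tells us nothing about relationships among taxa.
All ingroup taxa share the derived state 'no' for leaf margin serrate; it defines the ingroup but does not resolve relationships within it.
stem photosynthetic: derived state 'no' in Theta only — an autapomorphy, so it tells us nothing about relationships among taxa.
fused pelvic girdle: derived state 'yes' in Gamma, Theta, and Zeta only — synapomorphy for {Gamma, Theta, Zeta}.
elongate rostrum groups Beta and Theta, which is incompatible with the clades supported by the remaining characters; treating it as convergent (homoplasy) costs fewer steps than any alternative tree.
fruit dehiscent: derived state 'yes' in Gamma and Theta only — synapomorphy for {Gamma, Theta}.
Most parsimonious ingroup topology: ((Beta,Alpha),(Zeta,(Gamma,Theta))).
Theta and Zeta share a more recent common ancestor with each other than either does with Beta, so Beta is the least closely related of the three.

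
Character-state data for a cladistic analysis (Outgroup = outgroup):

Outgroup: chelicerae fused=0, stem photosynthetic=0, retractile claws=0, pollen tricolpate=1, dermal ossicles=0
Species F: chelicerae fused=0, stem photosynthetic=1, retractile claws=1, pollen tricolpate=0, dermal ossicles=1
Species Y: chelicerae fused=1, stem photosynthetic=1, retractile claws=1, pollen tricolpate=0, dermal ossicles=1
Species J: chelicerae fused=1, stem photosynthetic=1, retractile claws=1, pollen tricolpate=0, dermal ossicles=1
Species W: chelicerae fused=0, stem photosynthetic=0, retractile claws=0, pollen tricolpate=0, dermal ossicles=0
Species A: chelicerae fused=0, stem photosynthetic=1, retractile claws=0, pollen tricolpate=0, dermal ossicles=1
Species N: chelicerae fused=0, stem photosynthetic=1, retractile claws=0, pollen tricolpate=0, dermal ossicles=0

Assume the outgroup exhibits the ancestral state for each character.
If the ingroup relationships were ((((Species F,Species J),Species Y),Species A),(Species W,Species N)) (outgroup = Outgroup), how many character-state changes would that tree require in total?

7

Map each character onto ((((Species F,Species J),Species Y),Species A),(Species W,Species N)) (rooted by Outgroup) and count the minimum state changes it requires (Fitch parsimony):
chelicerae fused: 2; stem photosynthetic: 2; retractile claws: 1; pollen tricolpate: 1; dermal ossicles: 1.
Total tree length = 7.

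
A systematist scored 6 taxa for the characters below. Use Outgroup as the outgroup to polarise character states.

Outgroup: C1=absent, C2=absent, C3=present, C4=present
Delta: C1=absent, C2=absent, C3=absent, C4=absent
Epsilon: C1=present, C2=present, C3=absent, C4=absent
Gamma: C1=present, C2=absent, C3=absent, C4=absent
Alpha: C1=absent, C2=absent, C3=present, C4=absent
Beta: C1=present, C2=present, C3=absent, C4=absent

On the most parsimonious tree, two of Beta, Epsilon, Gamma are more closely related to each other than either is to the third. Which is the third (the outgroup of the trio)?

Character polarity is set by the outgroup: the derived state is whichever differs from the outgroup's state, so for C3, C4 the derived state is 'absent', and for the remaining characters it is 'present'.
C1 (derived state 'present') is shared by Beta, Epsilon, and Gamma — a synapomorphy uniting that clade.
Only Beta and Epsilon show the derived state 'present' for C2, supporting them as a clade.
Only Beta, Delta, Epsilon, and Gamma show the derived state 'absent' for C3, supporting them as a clade.
All ingroup taxa share the derived state 'absent' for C4; it defines the ingroup but does not resolve relationships within it.
Most parsimonious ingroup topology: ((Delta,((Epsilon,Beta),Gamma)),Alpha).
Epsilon and Beta share a more recent common ancestor with each other than either does with Gamma, so Gamma is the least closely related of the three.

Gamma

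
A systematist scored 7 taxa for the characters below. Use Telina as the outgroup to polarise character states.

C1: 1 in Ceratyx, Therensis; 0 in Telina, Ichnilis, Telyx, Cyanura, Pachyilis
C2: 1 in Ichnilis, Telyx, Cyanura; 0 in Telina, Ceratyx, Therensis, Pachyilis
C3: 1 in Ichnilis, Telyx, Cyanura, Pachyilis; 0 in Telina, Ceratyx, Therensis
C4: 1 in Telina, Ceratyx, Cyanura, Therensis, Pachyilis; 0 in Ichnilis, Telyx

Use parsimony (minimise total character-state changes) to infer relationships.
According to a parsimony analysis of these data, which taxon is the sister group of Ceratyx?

Therensis

Character polarity is set by the outgroup: the derived state is whichever differs from the outgroup's state, so for C4 the derived state is '0', and for the remaining characters it is '1'.
C1: derived state '1' in Ceratyx and Therensis only — synapomorphy for {Ceratyx, Therensis}.
C2 (derived state '1') is shared by Cyanura, Ichnilis, and Telyx — a synapomorphy uniting that clade.
Only Cyanura, Ichnilis, Pachyilis, and Telyx show the derived state '1' for C3, supporting them as a clade.
C4: derived state '0' in Ichnilis and Telyx only — synapomorphy for {Ichnilis, Telyx}.
Most parsimonious ingroup topology: ((((Ichnilis,Telyx),Cyanura),Pachyilis),(Ceratyx,Therensis)).
Ceratyx and Therensis form a cherry on this tree, so they are sister taxa.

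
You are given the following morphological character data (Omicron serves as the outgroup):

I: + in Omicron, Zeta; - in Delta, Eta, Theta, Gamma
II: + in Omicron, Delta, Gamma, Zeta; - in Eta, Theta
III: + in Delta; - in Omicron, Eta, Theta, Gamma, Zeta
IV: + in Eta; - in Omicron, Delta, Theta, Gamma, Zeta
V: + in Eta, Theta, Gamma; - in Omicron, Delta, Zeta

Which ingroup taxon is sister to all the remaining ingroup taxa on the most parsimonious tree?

Character polarity is set by the outgroup: the derived state is whichever differs from the outgroup's state, so for I, II the derived state is '-', and for the remaining characters it is '+'.
Only Delta, Eta, Gamma, and Theta show the derived state '-' for I, supporting them as a clade.
II: derived state '-' in Eta and Theta only — synapomorphy for {Eta, Theta}.
III (derived state '+') is unique to Delta (autapomorphy; uninformative for grouping).
IV (derived state '+') is unique to Eta (autapomorphy; uninformative for grouping).
Only Eta, Gamma, and Theta show the derived state '+' for V, supporting them as a clade.
Most parsimonious ingroup topology: ((Delta,((Eta,Theta),Gamma)),Zeta).
Zeta is sister to the clade containing all other ingroup taxa, so it is the earliest-diverging (most basal) ingroup lineage.

Zeta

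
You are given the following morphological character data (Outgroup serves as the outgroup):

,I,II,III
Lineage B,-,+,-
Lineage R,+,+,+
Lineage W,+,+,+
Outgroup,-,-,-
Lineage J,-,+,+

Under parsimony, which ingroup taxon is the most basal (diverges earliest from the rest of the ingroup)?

Lineage B

The outgroup has state '-' for every character, so '+' is the derived state throughout.
Only Lineage R and Lineage W show the derived state '+' for I, supporting them as a clade.
All ingroup taxa share the derived state '+' for II; it defines the ingroup but does not resolve relationships within it.
III: derived state '+' in Lineage J, Lineage R, and Lineage W only — synapomorphy for {Lineage J, Lineage R, Lineage W}.
Most parsimonious ingroup topology: (Lineage B,((Lineage R,Lineage W),Lineage J)).
Lineage B is sister to the clade containing all other ingroup taxa, so it is the earliest-diverging (most basal) ingroup lineage.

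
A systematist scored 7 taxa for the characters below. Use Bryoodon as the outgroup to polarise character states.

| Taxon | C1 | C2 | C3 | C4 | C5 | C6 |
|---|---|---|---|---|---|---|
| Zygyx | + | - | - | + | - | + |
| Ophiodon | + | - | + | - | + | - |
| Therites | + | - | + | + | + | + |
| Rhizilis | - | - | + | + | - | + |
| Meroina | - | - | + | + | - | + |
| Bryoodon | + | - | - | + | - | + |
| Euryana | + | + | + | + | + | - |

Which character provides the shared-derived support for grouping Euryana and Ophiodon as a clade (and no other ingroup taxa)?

Character polarity is set by the outgroup: the derived state is whichever differs from the outgroup's state, so for C1, C4, C6 the derived state is '-', and for the remaining characters it is '+'.
C1: derived state '-' in Meroina and Rhizilis only — synapomorphy for {Meroina, Rhizilis}.
C2: derived state '+' in Euryana only — an autapomorphy, so it tells us nothing about relationships among taxa.
C3 (derived state '+') is shared by Euryana, Meroina, Ophiodon, Rhizilis, and Therites — a synapomorphy uniting that clade.
C4: derived state '-' in Ophiodon only — an autapomorphy, so it tells us nothing about relationships among taxa.
C5 (derived state '+') is shared by Euryana, Ophiodon, and Therites — a synapomorphy uniting that clade.
C6 (derived state '-') is shared by Euryana and Ophiodon — a synapomorphy uniting that clade.
Most parsimonious ingroup topology: (((Meroina,Rhizilis),((Euryana,Ophiodon),Therites)),Zygyx).
The clade {Euryana, Ophiodon} is supported by C6: its derived state '-' occurs in exactly those taxa and in no other taxon (including the outgroup).

C6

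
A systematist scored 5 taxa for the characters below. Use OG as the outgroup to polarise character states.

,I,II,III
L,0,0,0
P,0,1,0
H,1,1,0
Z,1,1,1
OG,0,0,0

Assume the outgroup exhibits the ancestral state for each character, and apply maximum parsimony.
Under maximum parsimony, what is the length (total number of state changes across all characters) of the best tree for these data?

The outgroup has state '0' for every character, so '1' is the derived state throughout.
Only H and Z show the derived state '1' for I, supporting them as a clade.
Only H, P, and Z show the derived state '1' for II, supporting them as a clade.
III (derived state '1') is unique to Z (autapomorphy; uninformative for grouping).
Most parsimonious ingroup topology: ((P,(H,Z)),L).
Changes per character on this tree: I: 1; II: 1; III: 1.
Total = 3.

3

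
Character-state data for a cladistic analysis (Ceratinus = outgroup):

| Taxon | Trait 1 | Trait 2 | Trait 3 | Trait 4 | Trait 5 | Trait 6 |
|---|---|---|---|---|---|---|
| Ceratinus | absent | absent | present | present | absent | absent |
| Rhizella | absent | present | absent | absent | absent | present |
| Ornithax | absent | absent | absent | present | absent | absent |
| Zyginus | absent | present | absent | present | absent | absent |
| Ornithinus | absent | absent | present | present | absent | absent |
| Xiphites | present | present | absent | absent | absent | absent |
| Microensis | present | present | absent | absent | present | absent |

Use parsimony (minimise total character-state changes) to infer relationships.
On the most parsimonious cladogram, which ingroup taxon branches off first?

Character polarity is set by the outgroup: the derived state is whichever differs from the outgroup's state, so for Trait 3, Trait 4 the derived state is 'absent', and for the remaining characters it is 'present'.
Only Microensis and Xiphites show the derived state 'present' for Trait 1, supporting them as a clade.
Only Microensis, Rhizella, Xiphites, and Zyginus show the derived state 'present' for Trait 2, supporting them as a clade.
Only Microensis, Ornithax, Rhizella, Xiphites, and Zyginus show the derived state 'absent' for Trait 3, supporting them as a clade.
Trait 4: derived state 'absent' in Microensis, Rhizella, and Xiphites only — synapomorphy for {Microensis, Rhizella, Xiphites}.
Trait 5: derived state 'present' in Microensis only — an autapomorphy, so it tells us nothing about relationships among taxa.
Trait 6: derived state 'present' in Rhizella only — an autapomorphy, so it tells us nothing about relationships among taxa.
Most parsimonious ingroup topology: ((((Rhizella,(Xiphites,Microensis)),Zyginus),Ornithax),Ornithinus).
Ornithinus is sister to the clade containing all other ingroup taxa, so it is the earliest-diverging (most basal) ingroup lineage.

Ornithinus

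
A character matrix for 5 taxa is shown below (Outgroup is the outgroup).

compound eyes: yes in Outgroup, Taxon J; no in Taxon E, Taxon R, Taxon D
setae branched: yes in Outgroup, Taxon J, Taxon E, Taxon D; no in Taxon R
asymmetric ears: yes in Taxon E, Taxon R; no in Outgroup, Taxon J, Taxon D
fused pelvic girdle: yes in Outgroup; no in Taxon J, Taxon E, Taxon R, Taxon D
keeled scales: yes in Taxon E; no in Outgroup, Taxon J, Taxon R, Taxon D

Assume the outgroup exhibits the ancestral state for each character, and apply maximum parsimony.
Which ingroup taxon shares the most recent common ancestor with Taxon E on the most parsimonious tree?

Character polarity is set by the outgroup: the derived state is whichever differs from the outgroup's state, so for compound eyes, setae branched, fused pelvic girdle the derived state is 'no', and for the remaining characters it is 'yes'.
compound eyes (derived state 'no') is shared by Taxon D, Taxon E, and Taxon R — a synapomorphy uniting that clade.
setae branched (derived state 'no') is unique to Taxon R (autapomorphy; uninformative for grouping).
asymmetric ears (derived state 'yes') is shared by Taxon E and Taxon R — a synapomorphy uniting that clade.
All ingroup taxa share the derived state 'no' for fused pelvic girdle; it defines the ingroup but does not resolve relationships within it.
keeled scales (derived state 'yes') is unique to Taxon E (autapomorphy; uninformative for grouping).
Most parsimonious ingroup topology: (Taxon J,((Taxon E,Taxon R),Taxon D)).
Taxon E and Taxon R form a cherry on this tree, so they are sister taxa.

Taxon R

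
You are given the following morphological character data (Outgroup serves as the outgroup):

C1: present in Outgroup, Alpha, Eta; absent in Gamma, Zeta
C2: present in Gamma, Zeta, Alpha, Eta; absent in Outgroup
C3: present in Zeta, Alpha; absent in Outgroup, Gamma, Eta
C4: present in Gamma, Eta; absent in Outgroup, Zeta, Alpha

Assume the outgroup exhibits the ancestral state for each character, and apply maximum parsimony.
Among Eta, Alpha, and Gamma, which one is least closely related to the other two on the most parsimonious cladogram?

Alpha

Character polarity is set by the outgroup: the derived state is whichever differs from the outgroup's state, so for C1 the derived state is 'absent', and for the remaining characters it is 'present'.
C1 (state 'absent') occurs in Gamma and Zeta but conflicts with the nesting implied by the other characters — most parsimoniously interpreted as homoplasy.
C2 (derived state 'present') is shared by all ingroup taxa — unites the whole ingroup.
C3: derived state 'present' in Alpha and Zeta only — synapomorphy for {Alpha, Zeta}.
Only Eta and Gamma show the derived state 'present' for C4, supporting them as a clade.
Most parsimonious ingroup topology: ((Gamma,Eta),(Zeta,Alpha)).
Eta and Gamma share a more recent common ancestor with each other than either does with Alpha, so Alpha is the least closely related of the three.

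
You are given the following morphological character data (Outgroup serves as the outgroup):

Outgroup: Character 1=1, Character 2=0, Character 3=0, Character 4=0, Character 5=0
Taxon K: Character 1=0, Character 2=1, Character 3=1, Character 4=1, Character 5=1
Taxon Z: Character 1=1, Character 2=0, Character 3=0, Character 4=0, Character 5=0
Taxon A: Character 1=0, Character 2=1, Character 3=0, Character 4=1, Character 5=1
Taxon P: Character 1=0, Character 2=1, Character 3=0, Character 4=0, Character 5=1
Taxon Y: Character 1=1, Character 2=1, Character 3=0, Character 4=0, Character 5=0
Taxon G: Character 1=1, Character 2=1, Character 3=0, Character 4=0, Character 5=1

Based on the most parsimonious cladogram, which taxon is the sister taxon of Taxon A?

Taxon K

Character polarity is set by the outgroup: the derived state is whichever differs from the outgroup's state, so for Character 1 the derived state is '0', and for the remaining characters it is '1'.
Only Taxon A, Taxon K, and Taxon P show the derived state '0' for Character 1, supporting them as a clade.
Character 2: derived state '1' in Taxon A, Taxon G, Taxon K, Taxon P, and Taxon Y only — synapomorphy for {Taxon A, Taxon G, Taxon K, Taxon P, Taxon Y}.
Character 3 (derived state '1') is unique to Taxon K (autapomorphy; uninformative for grouping).
Character 4: derived state '1' in Taxon A and Taxon K only — synapomorphy for {Taxon A, Taxon K}.
Character 5: derived state '1' in Taxon A, Taxon G, Taxon K, and Taxon P only — synapomorphy for {Taxon A, Taxon G, Taxon K, Taxon P}.
Most parsimonious ingroup topology: (((((Taxon K,Taxon A),Taxon P),Taxon G),Taxon Y),Taxon Z).
Taxon A and Taxon K form a cherry on this tree, so they are sister taxa.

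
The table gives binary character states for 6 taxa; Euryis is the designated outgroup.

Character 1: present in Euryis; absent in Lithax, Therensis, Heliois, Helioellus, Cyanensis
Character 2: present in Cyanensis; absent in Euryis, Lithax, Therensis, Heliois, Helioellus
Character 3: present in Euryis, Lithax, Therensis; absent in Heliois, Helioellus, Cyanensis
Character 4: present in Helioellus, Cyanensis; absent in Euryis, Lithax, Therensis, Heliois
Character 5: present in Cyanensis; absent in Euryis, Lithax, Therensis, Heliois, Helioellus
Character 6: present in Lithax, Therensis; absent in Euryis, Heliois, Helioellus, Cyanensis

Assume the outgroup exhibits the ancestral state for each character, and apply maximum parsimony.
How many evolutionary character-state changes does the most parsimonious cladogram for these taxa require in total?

Character polarity is set by the outgroup: the derived state is whichever differs from the outgroup's state, so for Character 1, Character 3 the derived state is 'absent', and for the remaining characters it is 'present'.
All ingroup taxa share the derived state 'absent' for Character 1; it defines the ingroup but does not resolve relationships within it.
Character 2: derived state 'present' in Cyanensis only — an autapomorphy, so it tells us nothing about relationships among taxa.
Only Cyanensis, Helioellus, and Heliois show the derived state 'absent' for Character 3, supporting them as a clade.
Character 4: derived state 'present' in Cyanensis and Helioellus only — synapomorphy for {Cyanensis, Helioellus}.
Character 5: derived state 'present' in Cyanensis only — an autapomorphy, so it tells us nothing about relationships among taxa.
Character 6: derived state 'present' in Lithax and Therensis only — synapomorphy for {Lithax, Therensis}.
Most parsimonious ingroup topology: ((Lithax,Therensis),(Heliois,(Helioellus,Cyanensis))).
Changes per character on this tree: Character 1: 1; Character 2: 1; Character 3: 1; Character 4: 1; Character 5: 1; Character 6: 1.
Total = 6.

6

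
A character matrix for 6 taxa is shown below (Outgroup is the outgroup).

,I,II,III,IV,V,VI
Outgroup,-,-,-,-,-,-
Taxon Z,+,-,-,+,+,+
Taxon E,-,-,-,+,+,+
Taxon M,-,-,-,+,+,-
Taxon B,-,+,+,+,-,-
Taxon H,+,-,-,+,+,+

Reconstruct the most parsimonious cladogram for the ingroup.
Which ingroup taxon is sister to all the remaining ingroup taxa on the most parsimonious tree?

Taxon B

The outgroup has state '-' for every character, so '+' is the derived state throughout.
I: derived state '+' in Taxon H and Taxon Z only — synapomorphy for {Taxon H, Taxon Z}.
II (derived state '+') is unique to Taxon B (autapomorphy; uninformative for grouping).
III (derived state '+') is unique to Taxon B (autapomorphy; uninformative for grouping).
All ingroup taxa share the derived state '+' for IV; it defines the ingroup but does not resolve relationships within it.
V (derived state '+') is shared by Taxon E, Taxon H, Taxon M, and Taxon Z — a synapomorphy uniting that clade.
VI: derived state '+' in Taxon E, Taxon H, and Taxon Z only — synapomorphy for {Taxon E, Taxon H, Taxon Z}.
Most parsimonious ingroup topology: ((((Taxon Z,Taxon H),Taxon E),Taxon M),Taxon B).
Taxon B is sister to the clade containing all other ingroup taxa, so it is the earliest-diverging (most basal) ingroup lineage.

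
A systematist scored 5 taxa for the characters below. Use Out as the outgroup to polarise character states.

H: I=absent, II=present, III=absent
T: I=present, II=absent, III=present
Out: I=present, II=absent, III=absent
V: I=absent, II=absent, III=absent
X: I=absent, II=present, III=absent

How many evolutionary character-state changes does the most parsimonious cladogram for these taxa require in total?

3

Character polarity is set by the outgroup: the derived state is whichever differs from the outgroup's state, so for I the derived state is 'absent', and for the remaining characters it is 'present'.
Only H, V, and X show the derived state 'absent' for I, supporting them as a clade.
Only H and X show the derived state 'present' for II, supporting them as a clade.
III: derived state 'present' in T only — an autapomorphy, so it tells us nothing about relationships among taxa.
Most parsimonious ingroup topology: ((V,(H,X)),T).
Changes per character on this tree: I: 1; II: 1; III: 1.
Total = 3.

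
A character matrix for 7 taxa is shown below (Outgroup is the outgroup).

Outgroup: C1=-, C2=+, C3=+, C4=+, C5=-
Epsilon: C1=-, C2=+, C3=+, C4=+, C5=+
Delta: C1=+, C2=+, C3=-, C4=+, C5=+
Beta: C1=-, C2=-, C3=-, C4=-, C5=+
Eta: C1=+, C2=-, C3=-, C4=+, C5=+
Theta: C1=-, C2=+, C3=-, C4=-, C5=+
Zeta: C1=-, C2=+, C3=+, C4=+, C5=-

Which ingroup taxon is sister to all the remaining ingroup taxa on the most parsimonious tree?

Character polarity is set by the outgroup: the derived state is whichever differs from the outgroup's state, so for C2, C3, C4 the derived state is '-', and for the remaining characters it is '+'.
Only Delta and Eta show the derived state '+' for C1, supporting them as a clade.
C2 (state '-') occurs in Beta and Eta but conflicts with the nesting implied by the other characters — most parsimoniously interpreted as homoplasy.
C3: derived state '-' in Beta, Delta, Eta, and Theta only — synapomorphy for {Beta, Delta, Eta, Theta}.
C4 (derived state '-') is shared by Beta and Theta — a synapomorphy uniting that clade.
C5: derived state '+' in Beta, Delta, Epsilon, Eta, and Theta only — synapomorphy for {Beta, Delta, Epsilon, Eta, Theta}.
Most parsimonious ingroup topology: ((Epsilon,((Delta,Eta),(Beta,Theta))),Zeta).
Zeta is sister to the clade containing all other ingroup taxa, so it is the earliest-diverging (most basal) ingroup lineage.

Zeta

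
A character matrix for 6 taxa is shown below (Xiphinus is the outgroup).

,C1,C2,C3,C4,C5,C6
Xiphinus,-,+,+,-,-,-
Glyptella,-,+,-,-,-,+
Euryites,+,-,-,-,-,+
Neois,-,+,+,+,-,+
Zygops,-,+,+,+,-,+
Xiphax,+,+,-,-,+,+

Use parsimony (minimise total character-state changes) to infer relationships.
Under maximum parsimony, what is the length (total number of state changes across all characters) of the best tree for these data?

Character polarity is set by the outgroup: the derived state is whichever differs from the outgroup's state, so for C2, C3 the derived state is '-', and for the remaining characters it is '+'.
Only Euryites and Xiphax show the derived state '+' for C1, supporting them as a clade.
C2: derived state '-' in Euryites only — an autapomorphy, so it tells us nothing about relationships among taxa.
C3 (derived state '-') is shared by Euryites, Glyptella, and Xiphax — a synapomorphy uniting that clade.
C4 (derived state '+') is shared by Neois and Zygops — a synapomorphy uniting that clade.
C5: derived state '+' in Xiphax only — an autapomorphy, so it tells us nothing about relationships among taxa.
C6 (derived state '+') is shared by all ingroup taxa — unites the whole ingroup.
Most parsimonious ingroup topology: ((Glyptella,(Euryites,Xiphax)),(Neois,Zygops)).
Changes per character on this tree: C1: 1; C2: 1; C3: 1; C4: 1; C5: 1; C6: 1.
Total = 6.

6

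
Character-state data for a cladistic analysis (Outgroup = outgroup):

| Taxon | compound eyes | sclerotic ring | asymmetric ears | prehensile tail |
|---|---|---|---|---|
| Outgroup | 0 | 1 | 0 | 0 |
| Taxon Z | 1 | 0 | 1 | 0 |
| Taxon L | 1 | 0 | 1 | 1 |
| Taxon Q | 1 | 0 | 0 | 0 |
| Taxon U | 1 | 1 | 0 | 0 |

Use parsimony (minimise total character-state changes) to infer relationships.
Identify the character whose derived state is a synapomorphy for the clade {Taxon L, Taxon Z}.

asymmetric ears

Character polarity is set by the outgroup: the derived state is whichever differs from the outgroup's state, so for sclerotic ring the derived state is '0', and for the remaining characters it is '1'.
All ingroup taxa share the derived state '1' for compound eyes; it defines the ingroup but does not resolve relationships within it.
Only Taxon L, Taxon Q, and Taxon Z show the derived state '0' for sclerotic ring, supporting them as a clade.
asymmetric ears (derived state '1') is shared by Taxon L and Taxon Z — a synapomorphy uniting that clade.
prehensile tail: derived state '1' in Taxon L only — an autapomorphy, so it tells us nothing about relationships among taxa.
Most parsimonious ingroup topology: (((Taxon Z,Taxon L),Taxon Q),Taxon U).
The clade {Taxon L, Taxon Z} is supported by asymmetric ears: its derived state '1' occurs in exactly those taxa and in no other taxon (including the outgroup).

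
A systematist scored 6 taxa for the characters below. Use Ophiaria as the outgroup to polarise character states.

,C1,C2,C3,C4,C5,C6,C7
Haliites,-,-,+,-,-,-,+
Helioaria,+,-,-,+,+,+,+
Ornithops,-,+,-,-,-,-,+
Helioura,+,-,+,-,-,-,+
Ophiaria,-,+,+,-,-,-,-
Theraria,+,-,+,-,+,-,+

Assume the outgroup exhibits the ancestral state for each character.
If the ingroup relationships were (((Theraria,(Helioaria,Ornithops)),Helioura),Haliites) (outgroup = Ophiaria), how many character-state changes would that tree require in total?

10

Map each character onto (((Theraria,(Helioaria,Ornithops)),Helioura),Haliites) (rooted by Ophiaria) and count the minimum state changes it requires (Fitch parsimony):
C1: 2; C2: 2; C3: 1; C4: 1; C5: 2; C6: 1; C7: 1.
Total tree length = 10.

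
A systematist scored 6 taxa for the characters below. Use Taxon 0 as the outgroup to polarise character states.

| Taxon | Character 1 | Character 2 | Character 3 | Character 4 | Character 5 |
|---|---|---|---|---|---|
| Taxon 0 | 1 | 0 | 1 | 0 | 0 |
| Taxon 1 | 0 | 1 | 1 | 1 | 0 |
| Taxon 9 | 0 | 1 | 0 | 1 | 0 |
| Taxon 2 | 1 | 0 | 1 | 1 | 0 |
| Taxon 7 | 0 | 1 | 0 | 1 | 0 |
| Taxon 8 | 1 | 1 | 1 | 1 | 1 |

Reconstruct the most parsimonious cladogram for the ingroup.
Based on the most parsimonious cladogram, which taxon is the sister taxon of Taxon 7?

Taxon 9

Character polarity is set by the outgroup: the derived state is whichever differs from the outgroup's state, so for Character 1, Character 3 the derived state is '0', and for the remaining characters it is '1'.
Character 1 (derived state '0') is shared by Taxon 1, Taxon 7, and Taxon 9 — a synapomorphy uniting that clade.
Character 2: derived state '1' in Taxon 1, Taxon 7, Taxon 8, and Taxon 9 only — synapomorphy for {Taxon 1, Taxon 7, Taxon 8, Taxon 9}.
Character 3 (derived state '0') is shared by Taxon 7 and Taxon 9 — a synapomorphy uniting that clade.
All ingroup taxa share the derived state '1' for Character 4; it defines the ingroup but does not resolve relationships within it.
Character 5 (derived state '1') is unique to Taxon 8 (autapomorphy; uninformative for grouping).
Most parsimonious ingroup topology: (((Taxon 1,(Taxon 9,Taxon 7)),Taxon 8),Taxon 2).
Taxon 7 and Taxon 9 form a cherry on this tree, so they are sister taxa.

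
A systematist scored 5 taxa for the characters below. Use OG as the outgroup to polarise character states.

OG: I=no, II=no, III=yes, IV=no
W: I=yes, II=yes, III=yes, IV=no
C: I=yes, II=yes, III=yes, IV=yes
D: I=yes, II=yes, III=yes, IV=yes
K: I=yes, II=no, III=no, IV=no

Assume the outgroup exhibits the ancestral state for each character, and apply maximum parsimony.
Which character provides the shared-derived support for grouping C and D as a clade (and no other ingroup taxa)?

IV

Character polarity is set by the outgroup: the derived state is whichever differs from the outgroup's state, so for III the derived state is 'no', and for the remaining characters it is 'yes'.
I (derived state 'yes') is shared by all ingroup taxa — unites the whole ingroup.
Only C, D, and W show the derived state 'yes' for II, supporting them as a clade.
III: derived state 'no' in K only — an autapomorphy, so it tells us nothing about relationships among taxa.
IV: derived state 'yes' in C and D only — synapomorphy for {C, D}.
Most parsimonious ingroup topology: ((W,(C,D)),K).
The clade {C, D} is supported by IV: its derived state 'yes' occurs in exactly those taxa and in no other taxon (including the outgroup).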